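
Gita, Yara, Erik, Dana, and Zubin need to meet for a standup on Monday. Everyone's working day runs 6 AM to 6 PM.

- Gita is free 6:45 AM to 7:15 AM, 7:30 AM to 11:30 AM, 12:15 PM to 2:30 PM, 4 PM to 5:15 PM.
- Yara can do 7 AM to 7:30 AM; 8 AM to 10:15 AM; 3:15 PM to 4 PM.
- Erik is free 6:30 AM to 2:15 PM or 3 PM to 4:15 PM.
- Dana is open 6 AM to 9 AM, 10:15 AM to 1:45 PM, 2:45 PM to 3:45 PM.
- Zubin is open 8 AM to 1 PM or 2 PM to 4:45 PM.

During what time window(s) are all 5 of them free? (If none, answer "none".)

08:00-09:00

Gita ∩ Yara: 07:00-07:15, 08:00-10:15.
Gita ∩ Yara ∩ Erik: 07:00-07:15, 08:00-10:15.
Gita ∩ Yara ∩ Erik ∩ Dana: 07:00-07:15, 08:00-09:00.
Gita ∩ Yara ∩ Erik ∩ Dana ∩ Zubin: 08:00-09:00.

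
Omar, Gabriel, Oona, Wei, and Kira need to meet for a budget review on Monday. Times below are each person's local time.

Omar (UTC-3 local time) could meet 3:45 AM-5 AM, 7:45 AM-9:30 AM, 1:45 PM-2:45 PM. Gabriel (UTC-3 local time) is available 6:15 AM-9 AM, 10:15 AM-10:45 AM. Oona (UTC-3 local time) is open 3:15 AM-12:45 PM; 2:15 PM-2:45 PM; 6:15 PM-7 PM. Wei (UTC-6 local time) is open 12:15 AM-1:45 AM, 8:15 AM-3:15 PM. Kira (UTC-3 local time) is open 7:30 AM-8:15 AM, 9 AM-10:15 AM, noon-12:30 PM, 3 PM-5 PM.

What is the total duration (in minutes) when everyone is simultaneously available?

0

Omar in UTC: 06:45-08:00, 10:45-12:30, 16:45-17:45 (add 3h to convert from UTC-3).
Gabriel in UTC: 09:15-12:00, 13:15-13:45 (add 3h to convert from UTC-3).
Oona in UTC: 06:15-15:45, 17:15-17:45, 21:15-22:00 (add 3h to convert from UTC-3).
Wei in UTC: 06:15-07:45, 14:15-21:15 (add 6h to convert from UTC-6).
Kira in UTC: 10:30-11:15, 12:00-13:15, 15:00-15:30, 18:00-20:00 (add 3h to convert from UTC-3).
Omar ∩ Gabriel: 10:45-12:00.
Omar ∩ Gabriel ∩ Oona: 10:45-12:00.
Omar ∩ Gabriel ∩ Oona ∩ Wei: ∅.
Omar ∩ Gabriel ∩ Oona ∩ Wei ∩ Kira: ∅.
There is no time when everyone is free.
There is no common window, so the total is 0 minutes.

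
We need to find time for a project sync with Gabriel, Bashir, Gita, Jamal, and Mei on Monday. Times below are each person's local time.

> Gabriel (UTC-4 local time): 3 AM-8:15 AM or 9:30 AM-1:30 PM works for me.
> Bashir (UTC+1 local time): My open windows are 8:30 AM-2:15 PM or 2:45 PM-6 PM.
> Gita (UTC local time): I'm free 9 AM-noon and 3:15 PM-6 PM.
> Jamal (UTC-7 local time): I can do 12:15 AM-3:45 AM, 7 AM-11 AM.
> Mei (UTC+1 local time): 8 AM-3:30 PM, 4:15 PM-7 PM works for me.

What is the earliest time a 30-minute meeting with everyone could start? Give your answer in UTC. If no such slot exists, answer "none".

09:00

Gabriel in UTC: 07:00-12:15, 13:30-17:30 (add 4h to convert from UTC-4).
Bashir in UTC: 07:30-13:15, 13:45-17:00 (subtract 1h to convert from UTC+1).
Gita in UTC: 09:00-12:00, 15:15-18:00.
Jamal in UTC: 07:15-10:45, 14:00-18:00 (add 7h to convert from UTC-7).
Mei in UTC: 07:00-14:30, 15:15-18:00 (subtract 1h to convert from UTC+1).
Gabriel ∩ Bashir: 07:30-12:15, 13:45-17:00.
Gabriel ∩ Bashir ∩ Gita: 09:00-12:00, 15:15-17:00.
Gabriel ∩ Bashir ∩ Gita ∩ Jamal: 09:00-10:45, 15:15-17:00.
Gabriel ∩ Bashir ∩ Gita ∩ Jamal ∩ Mei: 09:00-10:45, 15:15-17:00.
The first common window of at least 30 minutes is 09:00-10:45, so the earliest start is 09:00.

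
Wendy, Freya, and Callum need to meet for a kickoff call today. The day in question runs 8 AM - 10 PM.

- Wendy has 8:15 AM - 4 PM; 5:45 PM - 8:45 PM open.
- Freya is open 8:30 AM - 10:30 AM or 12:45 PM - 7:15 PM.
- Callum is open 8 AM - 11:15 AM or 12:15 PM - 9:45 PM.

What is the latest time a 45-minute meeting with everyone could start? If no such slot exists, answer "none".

Wendy ∩ Freya: 08:30-10:30, 12:45-16:00, 17:45-19:15.
Wendy ∩ Freya ∩ Callum: 08:30-10:30, 12:45-16:00, 17:45-19:15.
The last common window of at least 45 minutes is 17:45-19:15; a 45-minute meeting can start as late as 18:30 and still end by 19:15.

18:30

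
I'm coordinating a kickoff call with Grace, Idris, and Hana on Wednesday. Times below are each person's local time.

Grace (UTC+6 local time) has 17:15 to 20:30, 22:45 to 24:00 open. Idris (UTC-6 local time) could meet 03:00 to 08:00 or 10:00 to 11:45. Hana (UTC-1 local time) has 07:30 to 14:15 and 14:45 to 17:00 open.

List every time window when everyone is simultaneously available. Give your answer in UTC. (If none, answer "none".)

11:15-14:00, 16:45-17:45

Grace in UTC: 11:15-14:30, 16:45-18:00 (subtract 6h to convert from UTC+6).
Idris in UTC: 09:00-14:00, 16:00-17:45 (add 6h to convert from UTC-6).
Hana in UTC: 08:30-15:15, 15:45-18:00 (add 1h to convert from UTC-1).
Grace ∩ Idris: 11:15-14:00, 16:45-17:45.
Grace ∩ Idris ∩ Hana: 11:15-14:00, 16:45-17:45.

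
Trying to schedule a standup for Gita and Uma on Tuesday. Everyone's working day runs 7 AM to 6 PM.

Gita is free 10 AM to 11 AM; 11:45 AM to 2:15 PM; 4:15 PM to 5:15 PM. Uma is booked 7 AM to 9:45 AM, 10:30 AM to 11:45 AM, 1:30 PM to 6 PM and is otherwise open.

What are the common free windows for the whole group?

Gita free: 10:00-11:00, 11:45-14:15, 16:15-17:15.
Uma free: 09:45-10:30, 11:45-13:30 (invert busy blocks within the working day).
Gita ∩ Uma: 10:00-10:30, 11:45-13:30.

10:00-10:30, 11:45-13:30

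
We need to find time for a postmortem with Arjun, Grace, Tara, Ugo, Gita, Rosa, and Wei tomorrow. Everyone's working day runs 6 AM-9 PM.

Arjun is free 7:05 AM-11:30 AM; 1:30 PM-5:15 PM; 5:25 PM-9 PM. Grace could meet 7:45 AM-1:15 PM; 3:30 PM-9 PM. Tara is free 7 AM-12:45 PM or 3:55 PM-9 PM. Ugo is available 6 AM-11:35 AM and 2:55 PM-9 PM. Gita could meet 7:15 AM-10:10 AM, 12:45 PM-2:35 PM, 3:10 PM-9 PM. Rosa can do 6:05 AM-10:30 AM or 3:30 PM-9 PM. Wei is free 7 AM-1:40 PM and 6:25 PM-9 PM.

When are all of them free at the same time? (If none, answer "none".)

07:45-10:10, 18:25-21:00

Arjun ∩ Grace: 07:45-11:30, 15:30-17:15, 17:25-21:00.
Arjun ∩ Grace ∩ Tara: 07:45-11:30, 15:55-17:15, 17:25-21:00.
Arjun ∩ Grace ∩ Tara ∩ Ugo: 07:45-11:30, 15:55-17:15, 17:25-21:00.
Arjun ∩ Grace ∩ Tara ∩ Ugo ∩ Gita: 07:45-10:10, 15:55-17:15, 17:25-21:00.
Arjun ∩ Grace ∩ Tara ∩ Ugo ∩ Gita ∩ Rosa: 07:45-10:10, 15:55-17:15, 17:25-21:00.
Arjun ∩ Grace ∩ Tara ∩ Ugo ∩ Gita ∩ Rosa ∩ Wei: 07:45-10:10, 18:25-21:00.
Those are the intersection windows.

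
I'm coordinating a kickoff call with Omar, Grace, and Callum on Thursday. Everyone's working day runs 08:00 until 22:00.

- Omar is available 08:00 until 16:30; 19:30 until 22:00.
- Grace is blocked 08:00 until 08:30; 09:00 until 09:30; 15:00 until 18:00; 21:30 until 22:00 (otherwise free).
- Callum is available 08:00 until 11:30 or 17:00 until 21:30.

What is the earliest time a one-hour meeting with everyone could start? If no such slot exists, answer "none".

09:30

Omar free: 08:00-16:30, 19:30-22:00.
Grace free: 08:30-09:00, 09:30-15:00, 18:00-21:30 (invert busy blocks within the working day).
Callum free: 08:00-11:30, 17:00-21:30.
Omar ∩ Grace: 08:30-09:00, 09:30-15:00, 19:30-21:30.
Omar ∩ Grace ∩ Callum: 08:30-09:00, 09:30-11:30, 19:30-21:30.
The first common window of at least 60 minutes is 09:30-11:30, so the earliest start is 09:30.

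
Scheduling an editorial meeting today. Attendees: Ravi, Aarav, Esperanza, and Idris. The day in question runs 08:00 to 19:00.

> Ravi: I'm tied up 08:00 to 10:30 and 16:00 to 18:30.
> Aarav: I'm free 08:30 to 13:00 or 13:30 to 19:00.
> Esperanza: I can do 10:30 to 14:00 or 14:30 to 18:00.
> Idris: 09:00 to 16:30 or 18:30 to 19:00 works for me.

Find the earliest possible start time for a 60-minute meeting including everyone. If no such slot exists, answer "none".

Ravi free: 10:30-16:00, 18:30-19:00 (invert busy blocks within the working day).
Aarav free: 08:30-13:00, 13:30-19:00.
Esperanza free: 10:30-14:00, 14:30-18:00.
Idris free: 09:00-16:30, 18:30-19:00.
Ravi ∩ Aarav: 10:30-13:00, 13:30-16:00, 18:30-19:00.
Ravi ∩ Aarav ∩ Esperanza: 10:30-13:00, 13:30-14:00, 14:30-16:00.
Ravi ∩ Aarav ∩ Esperanza ∩ Idris: 10:30-13:00, 13:30-14:00, 14:30-16:00.
The first common window of at least 60 minutes is 10:30-13:00, so the earliest start is 10:30.

10:30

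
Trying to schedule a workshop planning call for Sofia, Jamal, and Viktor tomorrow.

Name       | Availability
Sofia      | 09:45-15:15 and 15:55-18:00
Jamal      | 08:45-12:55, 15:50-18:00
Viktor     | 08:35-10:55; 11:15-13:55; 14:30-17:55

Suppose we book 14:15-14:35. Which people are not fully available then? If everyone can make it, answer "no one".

Jamal, Viktor

Sofia: free for 14:15-14:35. Jamal: not fully free for 14:15-14:35. Viktor: not fully free for 14:15-14:35.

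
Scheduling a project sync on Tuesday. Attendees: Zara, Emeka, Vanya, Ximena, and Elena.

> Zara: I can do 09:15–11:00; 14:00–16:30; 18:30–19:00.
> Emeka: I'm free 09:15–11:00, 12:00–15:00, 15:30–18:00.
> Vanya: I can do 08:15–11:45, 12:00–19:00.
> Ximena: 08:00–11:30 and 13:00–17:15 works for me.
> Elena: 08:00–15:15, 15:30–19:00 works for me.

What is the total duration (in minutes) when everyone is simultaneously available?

Zara ∩ Emeka: 09:15-11:00, 14:00-15:00, 15:30-16:30.
Zara ∩ Emeka ∩ Vanya: 09:15-11:00, 14:00-15:00, 15:30-16:30.
Zara ∩ Emeka ∩ Vanya ∩ Ximena: 09:15-11:00, 14:00-15:00, 15:30-16:30.
Zara ∩ Emeka ∩ Vanya ∩ Ximena ∩ Elena: 09:15-11:00, 14:00-15:00, 15:30-16:30.
Summing the common windows: 105 + 60 + 60 = 225 minutes.

225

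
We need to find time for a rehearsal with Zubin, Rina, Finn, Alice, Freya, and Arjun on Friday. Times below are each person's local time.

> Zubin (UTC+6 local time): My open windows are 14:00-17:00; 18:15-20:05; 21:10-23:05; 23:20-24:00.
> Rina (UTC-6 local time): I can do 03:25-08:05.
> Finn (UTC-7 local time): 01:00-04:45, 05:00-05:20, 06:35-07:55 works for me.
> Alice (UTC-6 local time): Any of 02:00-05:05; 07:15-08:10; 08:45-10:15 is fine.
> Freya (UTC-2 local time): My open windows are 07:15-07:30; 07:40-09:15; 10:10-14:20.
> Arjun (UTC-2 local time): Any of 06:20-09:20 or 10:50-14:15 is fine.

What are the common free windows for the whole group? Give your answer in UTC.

09:25-09:30, 09:40-11:00, 13:35-14:05

Zubin in UTC: 08:00-11:00, 12:15-14:05, 15:10-17:05, 17:20-18:00 (subtract 6h to convert from UTC+6).
Rina in UTC: 09:25-14:05 (add 6h to convert from UTC-6).
Finn in UTC: 08:00-11:45, 12:00-12:20, 13:35-14:55 (add 7h to convert from UTC-7).
Alice in UTC: 08:00-11:05, 13:15-14:10, 14:45-16:15 (add 6h to convert from UTC-6).
Freya in UTC: 09:15-09:30, 09:40-11:15, 12:10-16:20 (add 2h to convert from UTC-2).
Arjun in UTC: 08:20-11:20, 12:50-16:15 (add 2h to convert from UTC-2).
Zubin ∩ Rina: 09:25-11:00, 12:15-14:05.
Zubin ∩ Rina ∩ Finn: 09:25-11:00, 12:15-12:20, 13:35-14:05.
Zubin ∩ Rina ∩ Finn ∩ Alice: 09:25-11:00, 13:35-14:05.
Zubin ∩ Rina ∩ Finn ∩ Alice ∩ Freya: 09:25-09:30, 09:40-11:00, 13:35-14:05.
Zubin ∩ Rina ∩ Finn ∩ Alice ∩ Freya ∩ Arjun: 09:25-09:30, 09:40-11:00, 13:35-14:05.
Those are the intersection windows.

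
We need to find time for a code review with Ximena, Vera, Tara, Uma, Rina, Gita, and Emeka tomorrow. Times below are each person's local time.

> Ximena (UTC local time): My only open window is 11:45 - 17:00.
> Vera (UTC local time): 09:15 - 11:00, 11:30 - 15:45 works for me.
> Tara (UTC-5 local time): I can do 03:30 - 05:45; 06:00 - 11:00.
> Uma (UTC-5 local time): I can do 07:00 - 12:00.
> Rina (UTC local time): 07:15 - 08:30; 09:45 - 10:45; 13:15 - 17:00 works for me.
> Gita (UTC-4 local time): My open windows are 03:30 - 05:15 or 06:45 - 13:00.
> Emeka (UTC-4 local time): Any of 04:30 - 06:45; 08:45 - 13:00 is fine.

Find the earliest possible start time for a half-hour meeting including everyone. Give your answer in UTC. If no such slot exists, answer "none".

13:15

Ximena in UTC: 11:45-17:00.
Vera in UTC: 09:15-11:00, 11:30-15:45.
Tara in UTC: 08:30-10:45, 11:00-16:00 (add 5h to convert from UTC-5).
Uma in UTC: 12:00-17:00 (add 5h to convert from UTC-5).
Rina in UTC: 07:15-08:30, 09:45-10:45, 13:15-17:00.
Gita in UTC: 07:30-09:15, 10:45-17:00 (add 4h to convert from UTC-4).
Emeka in UTC: 08:30-10:45, 12:45-17:00 (add 4h to convert from UTC-4).
Ximena ∩ Vera: 11:45-15:45.
Ximena ∩ Vera ∩ Tara: 11:45-15:45.
Ximena ∩ Vera ∩ Tara ∩ Uma: 12:00-15:45.
Ximena ∩ Vera ∩ Tara ∩ Uma ∩ Rina: 13:15-15:45.
Ximena ∩ Vera ∩ Tara ∩ Uma ∩ Rina ∩ Gita: 13:15-15:45.
Ximena ∩ Vera ∩ Tara ∩ Uma ∩ Rina ∩ Gita ∩ Emeka: 13:15-15:45.
The first common window of at least 30 minutes is 13:15-15:45, so the earliest start is 13:15.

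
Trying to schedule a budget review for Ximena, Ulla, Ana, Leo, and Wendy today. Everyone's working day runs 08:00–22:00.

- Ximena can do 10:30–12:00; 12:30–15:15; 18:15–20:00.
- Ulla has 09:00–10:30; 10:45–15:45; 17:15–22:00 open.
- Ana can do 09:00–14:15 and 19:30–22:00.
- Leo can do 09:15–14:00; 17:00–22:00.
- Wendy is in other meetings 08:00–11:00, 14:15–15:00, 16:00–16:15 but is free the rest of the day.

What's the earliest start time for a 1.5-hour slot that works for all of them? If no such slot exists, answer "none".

Ximena free: 10:30-12:00, 12:30-15:15, 18:15-20:00.
Ulla free: 09:00-10:30, 10:45-15:45, 17:15-22:00.
Ana free: 09:00-14:15, 19:30-22:00.
Leo free: 09:15-14:00, 17:00-22:00.
Wendy free: 11:00-14:15, 15:00-16:00, 16:15-22:00 (invert busy blocks within the working day).
Ximena ∩ Ulla: 10:45-12:00, 12:30-15:15, 18:15-20:00.
Ximena ∩ Ulla ∩ Ana: 10:45-12:00, 12:30-14:15, 19:30-20:00.
Ximena ∩ Ulla ∩ Ana ∩ Leo: 10:45-12:00, 12:30-14:00, 19:30-20:00.
Ximena ∩ Ulla ∩ Ana ∩ Leo ∩ Wendy: 11:00-12:00, 12:30-14:00, 19:30-20:00.
So the common availability across everyone is 11:00-12:00, 12:30-14:00, 19:30-20:00.
The first common window of at least 90 minutes is 12:30-14:00, so the earliest start is 12:30.

12:30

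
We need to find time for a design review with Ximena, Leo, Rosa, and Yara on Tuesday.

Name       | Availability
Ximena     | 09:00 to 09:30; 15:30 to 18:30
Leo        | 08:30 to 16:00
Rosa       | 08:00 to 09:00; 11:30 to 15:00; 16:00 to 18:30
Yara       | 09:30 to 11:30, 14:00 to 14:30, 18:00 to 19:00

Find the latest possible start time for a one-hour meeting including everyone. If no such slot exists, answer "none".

none

Ximena ∩ Leo: 09:00-09:30, 15:30-16:00.
Ximena ∩ Leo ∩ Rosa: ∅.
Ximena ∩ Leo ∩ Rosa ∩ Yara: ∅.
There is no time when everyone is free.
No common window is at least 60 minutes long.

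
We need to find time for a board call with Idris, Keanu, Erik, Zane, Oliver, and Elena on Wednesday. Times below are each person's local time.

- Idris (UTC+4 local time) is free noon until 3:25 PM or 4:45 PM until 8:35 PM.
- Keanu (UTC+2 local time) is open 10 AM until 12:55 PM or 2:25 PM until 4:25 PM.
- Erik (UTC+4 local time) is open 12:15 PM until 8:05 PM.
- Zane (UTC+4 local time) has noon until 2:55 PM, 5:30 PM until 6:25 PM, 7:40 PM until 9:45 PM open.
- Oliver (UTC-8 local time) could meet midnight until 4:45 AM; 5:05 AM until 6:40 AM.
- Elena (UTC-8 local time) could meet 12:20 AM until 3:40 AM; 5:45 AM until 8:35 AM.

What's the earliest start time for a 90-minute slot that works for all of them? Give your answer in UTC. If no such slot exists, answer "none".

08:20

Idris in UTC: 08:00-11:25, 12:45-16:35 (subtract 4h to convert from UTC+4).
Keanu in UTC: 08:00-10:55, 12:25-14:25 (subtract 2h to convert from UTC+2).
Erik in UTC: 08:15-16:05 (subtract 4h to convert from UTC+4).
Zane in UTC: 08:00-10:55, 13:30-14:25, 15:40-17:45 (subtract 4h to convert from UTC+4).
Oliver in UTC: 08:00-12:45, 13:05-14:40 (add 8h to convert from UTC-8).
Elena in UTC: 08:20-11:40, 13:45-16:35 (add 8h to convert from UTC-8).
Idris ∩ Keanu: 08:00-10:55, 12:45-14:25.
Idris ∩ Keanu ∩ Erik: 08:15-10:55, 12:45-14:25.
Idris ∩ Keanu ∩ Erik ∩ Zane: 08:15-10:55, 13:30-14:25.
Idris ∩ Keanu ∩ Erik ∩ Zane ∩ Oliver: 08:15-10:55, 13:30-14:25.
Idris ∩ Keanu ∩ Erik ∩ Zane ∩ Oliver ∩ Elena: 08:20-10:55, 13:45-14:25.
The first common window of at least 90 minutes is 08:20-10:55, so the earliest start is 08:20.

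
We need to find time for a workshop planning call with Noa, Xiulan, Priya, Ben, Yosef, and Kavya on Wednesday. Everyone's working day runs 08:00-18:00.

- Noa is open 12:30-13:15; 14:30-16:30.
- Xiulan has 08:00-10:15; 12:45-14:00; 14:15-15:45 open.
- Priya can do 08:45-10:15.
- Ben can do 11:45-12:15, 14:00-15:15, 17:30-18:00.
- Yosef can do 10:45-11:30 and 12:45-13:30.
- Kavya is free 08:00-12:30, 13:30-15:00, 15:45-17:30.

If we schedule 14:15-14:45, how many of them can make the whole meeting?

Xiulan, Ben, and Kavya can make the full 14:15-14:45 slot — that's 3.

3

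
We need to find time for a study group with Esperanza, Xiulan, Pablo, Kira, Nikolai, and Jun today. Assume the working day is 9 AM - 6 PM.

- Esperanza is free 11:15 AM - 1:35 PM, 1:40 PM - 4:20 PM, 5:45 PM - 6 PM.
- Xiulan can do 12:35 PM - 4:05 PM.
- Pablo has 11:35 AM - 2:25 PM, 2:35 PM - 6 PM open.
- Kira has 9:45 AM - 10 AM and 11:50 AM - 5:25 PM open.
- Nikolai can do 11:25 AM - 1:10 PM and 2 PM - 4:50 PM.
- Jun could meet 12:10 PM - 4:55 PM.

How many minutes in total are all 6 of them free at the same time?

150

Esperanza ∩ Xiulan: 12:35-13:35, 13:40-16:05.
Esperanza ∩ Xiulan ∩ Pablo: 12:35-13:35, 13:40-14:25, 14:35-16:05.
Esperanza ∩ Xiulan ∩ Pablo ∩ Kira: 12:35-13:35, 13:40-14:25, 14:35-16:05.
Esperanza ∩ Xiulan ∩ Pablo ∩ Kira ∩ Nikolai: 12:35-13:10, 14:00-14:25, 14:35-16:05.
Esperanza ∩ Xiulan ∩ Pablo ∩ Kira ∩ Nikolai ∩ Jun: 12:35-13:10, 14:00-14:25, 14:35-16:05.
Summing the common windows: 35 + 25 + 90 = 150 minutes.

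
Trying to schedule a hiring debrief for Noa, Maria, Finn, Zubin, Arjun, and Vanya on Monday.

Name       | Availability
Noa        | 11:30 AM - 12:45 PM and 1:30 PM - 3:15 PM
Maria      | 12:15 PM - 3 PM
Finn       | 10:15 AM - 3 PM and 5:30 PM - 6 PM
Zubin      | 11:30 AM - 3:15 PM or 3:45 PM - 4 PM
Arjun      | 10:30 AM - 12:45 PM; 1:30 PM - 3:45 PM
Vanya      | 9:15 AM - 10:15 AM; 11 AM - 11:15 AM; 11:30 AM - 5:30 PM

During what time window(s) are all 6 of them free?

12:15-12:45, 13:30-15:00

Noa ∩ Maria: 12:15-12:45, 13:30-15:00.
Noa ∩ Maria ∩ Finn: 12:15-12:45, 13:30-15:00.
Noa ∩ Maria ∩ Finn ∩ Zubin: 12:15-12:45, 13:30-15:00.
Noa ∩ Maria ∩ Finn ∩ Zubin ∩ Arjun: 12:15-12:45, 13:30-15:00.
Noa ∩ Maria ∩ Finn ∩ Zubin ∩ Arjun ∩ Vanya: 12:15-12:45, 13:30-15:00.
So the common availability across everyone is 12:15-12:45, 13:30-15:00.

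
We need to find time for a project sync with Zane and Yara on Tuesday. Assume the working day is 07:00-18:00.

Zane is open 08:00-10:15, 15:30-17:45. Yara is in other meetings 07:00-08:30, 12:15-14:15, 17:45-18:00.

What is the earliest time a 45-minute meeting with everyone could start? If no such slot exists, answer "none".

08:30

Zane free: 08:00-10:15, 15:30-17:45.
Yara free: 08:30-12:15, 14:15-17:45 (invert busy blocks within the working day).
Zane ∩ Yara: 08:30-10:15, 15:30-17:45.
So the common availability across everyone is 08:30-10:15, 15:30-17:45.
The first common window of at least 45 minutes is 08:30-10:15, so the earliest start is 08:30.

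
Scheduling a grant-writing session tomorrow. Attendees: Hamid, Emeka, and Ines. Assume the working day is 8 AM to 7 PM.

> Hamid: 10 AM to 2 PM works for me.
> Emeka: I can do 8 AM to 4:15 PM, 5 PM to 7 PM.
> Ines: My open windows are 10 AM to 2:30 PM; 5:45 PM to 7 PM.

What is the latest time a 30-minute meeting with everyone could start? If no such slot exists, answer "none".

Hamid ∩ Emeka: 10:00-14:00.
Hamid ∩ Emeka ∩ Ines: 10:00-14:00.
The last common window of at least 30 minutes is 10:00-14:00; a 30-minute meeting can start as late as 13:30 and still end by 14:00.

13:30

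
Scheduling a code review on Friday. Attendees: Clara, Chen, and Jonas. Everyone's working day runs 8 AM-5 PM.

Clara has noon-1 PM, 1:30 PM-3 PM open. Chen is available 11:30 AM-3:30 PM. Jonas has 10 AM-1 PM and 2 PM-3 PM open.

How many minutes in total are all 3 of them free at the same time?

120

Clara ∩ Chen: 12:00-13:00, 13:30-15:00.
Clara ∩ Chen ∩ Jonas: 12:00-13:00, 14:00-15:00.
So the common availability across everyone is 12:00-13:00, 14:00-15:00.
Summing the common windows: 60 + 60 = 120 minutes.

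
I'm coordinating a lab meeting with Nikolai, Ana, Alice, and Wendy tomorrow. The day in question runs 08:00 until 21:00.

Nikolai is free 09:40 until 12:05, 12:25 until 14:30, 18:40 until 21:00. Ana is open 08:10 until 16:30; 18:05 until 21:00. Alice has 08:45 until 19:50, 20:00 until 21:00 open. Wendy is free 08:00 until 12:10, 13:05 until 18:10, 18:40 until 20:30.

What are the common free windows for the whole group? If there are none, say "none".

Nikolai ∩ Ana: 09:40-12:05, 12:25-14:30, 18:40-21:00.
Nikolai ∩ Ana ∩ Alice: 09:40-12:05, 12:25-14:30, 18:40-19:50, 20:00-21:00.
Nikolai ∩ Ana ∩ Alice ∩ Wendy: 09:40-12:05, 13:05-14:30, 18:40-19:50, 20:00-20:30.

09:40-12:05, 13:05-14:30, 18:40-19:50, 20:00-20:30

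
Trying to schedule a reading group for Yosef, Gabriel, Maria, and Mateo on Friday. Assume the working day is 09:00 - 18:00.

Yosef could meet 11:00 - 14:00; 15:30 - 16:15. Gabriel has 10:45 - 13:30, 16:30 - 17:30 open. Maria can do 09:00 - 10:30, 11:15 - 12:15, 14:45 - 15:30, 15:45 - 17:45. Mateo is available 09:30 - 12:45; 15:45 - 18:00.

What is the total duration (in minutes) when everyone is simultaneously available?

60

Yosef ∩ Gabriel: 11:00-13:30.
Yosef ∩ Gabriel ∩ Maria: 11:15-12:15.
Yosef ∩ Gabriel ∩ Maria ∩ Mateo: 11:15-12:15.
Those are the intersection windows.
That's a single block of 60 minutes.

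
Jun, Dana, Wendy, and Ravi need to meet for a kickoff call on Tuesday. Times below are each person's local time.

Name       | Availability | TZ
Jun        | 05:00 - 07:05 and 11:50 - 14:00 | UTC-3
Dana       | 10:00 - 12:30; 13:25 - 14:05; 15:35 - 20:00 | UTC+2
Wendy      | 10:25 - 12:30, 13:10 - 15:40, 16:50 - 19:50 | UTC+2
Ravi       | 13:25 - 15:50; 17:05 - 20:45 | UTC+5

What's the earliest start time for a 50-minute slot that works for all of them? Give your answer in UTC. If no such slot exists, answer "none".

Jun in UTC: 08:00-10:05, 14:50-17:00 (add 3h to convert from UTC-3).
Dana in UTC: 08:00-10:30, 11:25-12:05, 13:35-18:00 (subtract 2h to convert from UTC+2).
Wendy in UTC: 08:25-10:30, 11:10-13:40, 14:50-17:50 (subtract 2h to convert from UTC+2).
Ravi in UTC: 08:25-10:50, 12:05-15:45 (subtract 5h to convert from UTC+5).
Jun ∩ Dana: 08:00-10:05, 14:50-17:00.
Jun ∩ Dana ∩ Wendy: 08:25-10:05, 14:50-17:00.
Jun ∩ Dana ∩ Wendy ∩ Ravi: 08:25-10:05, 14:50-15:45.
The first common window of at least 50 minutes is 08:25-10:05, so the earliest start is 08:25.

08:25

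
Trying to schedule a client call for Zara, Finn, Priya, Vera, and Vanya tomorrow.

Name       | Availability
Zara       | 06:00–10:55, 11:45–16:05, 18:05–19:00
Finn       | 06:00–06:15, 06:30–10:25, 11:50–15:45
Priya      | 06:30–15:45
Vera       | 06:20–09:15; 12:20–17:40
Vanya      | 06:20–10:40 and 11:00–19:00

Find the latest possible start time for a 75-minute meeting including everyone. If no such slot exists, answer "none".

Zara ∩ Finn: 06:00-06:15, 06:30-10:25, 11:50-15:45.
Zara ∩ Finn ∩ Priya: 06:30-10:25, 11:50-15:45.
Zara ∩ Finn ∩ Priya ∩ Vera: 06:30-09:15, 12:20-15:45.
Zara ∩ Finn ∩ Priya ∩ Vera ∩ Vanya: 06:30-09:15, 12:20-15:45.
The last common window of at least 75 minutes is 12:20-15:45; a 75-minute meeting can start as late as 14:30 and still end by 15:45.

14:30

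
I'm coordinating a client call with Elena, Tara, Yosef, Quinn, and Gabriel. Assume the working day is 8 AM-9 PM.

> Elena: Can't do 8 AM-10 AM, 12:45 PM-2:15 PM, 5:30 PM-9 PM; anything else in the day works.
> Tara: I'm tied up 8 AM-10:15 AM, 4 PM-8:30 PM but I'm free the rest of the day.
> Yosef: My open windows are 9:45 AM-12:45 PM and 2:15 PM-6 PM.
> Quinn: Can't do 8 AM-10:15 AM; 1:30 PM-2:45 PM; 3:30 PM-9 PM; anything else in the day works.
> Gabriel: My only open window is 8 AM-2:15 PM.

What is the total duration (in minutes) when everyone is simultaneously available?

150

Elena free: 10:00-12:45, 14:15-17:30 (invert busy blocks within the working day).
Tara free: 10:15-16:00, 20:30-21:00 (invert busy blocks within the working day).
Yosef free: 09:45-12:45, 14:15-18:00.
Quinn free: 10:15-13:30, 14:45-15:30 (invert busy blocks within the working day).
Gabriel free: 08:00-14:15.
Elena ∩ Tara: 10:15-12:45, 14:15-16:00.
Elena ∩ Tara ∩ Yosef: 10:15-12:45, 14:15-16:00.
Elena ∩ Tara ∩ Yosef ∩ Quinn: 10:15-12:45, 14:45-15:30.
Elena ∩ Tara ∩ Yosef ∩ Quinn ∩ Gabriel: 10:15-12:45.
So the common availability across everyone is 10:15-12:45.
That's a single block of 150 minutes.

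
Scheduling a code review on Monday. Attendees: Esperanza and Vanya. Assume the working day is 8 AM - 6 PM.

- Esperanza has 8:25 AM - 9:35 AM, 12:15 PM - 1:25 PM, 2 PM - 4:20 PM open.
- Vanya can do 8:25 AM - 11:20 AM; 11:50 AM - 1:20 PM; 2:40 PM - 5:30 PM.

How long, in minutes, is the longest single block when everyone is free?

Esperanza ∩ Vanya: 08:25-09:35, 12:15-13:20, 14:40-16:20.
The longest is 14:40-16:20 at 100 minutes.

100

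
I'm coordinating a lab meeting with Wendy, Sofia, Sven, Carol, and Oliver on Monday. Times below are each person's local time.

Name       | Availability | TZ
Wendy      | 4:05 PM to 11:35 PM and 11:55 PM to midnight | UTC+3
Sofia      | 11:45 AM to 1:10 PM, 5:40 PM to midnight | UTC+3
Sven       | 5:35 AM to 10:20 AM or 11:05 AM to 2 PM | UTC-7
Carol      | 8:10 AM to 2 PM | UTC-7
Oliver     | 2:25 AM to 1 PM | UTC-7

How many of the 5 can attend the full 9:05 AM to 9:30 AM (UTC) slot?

1

Wendy in UTC: 13:05-20:35, 20:55-21:00 (subtract 3h to convert from UTC+3).
Sofia in UTC: 08:45-10:10, 14:40-21:00 (subtract 3h to convert from UTC+3).
Sven in UTC: 12:35-17:20, 18:05-21:00 (add 7h to convert from UTC-7).
Carol in UTC: 15:10-21:00 (add 7h to convert from UTC-7).
Oliver in UTC: 09:25-20:00 (add 7h to convert from UTC-7).
Sofia can make the full 09:05-09:30 slot — that's 1.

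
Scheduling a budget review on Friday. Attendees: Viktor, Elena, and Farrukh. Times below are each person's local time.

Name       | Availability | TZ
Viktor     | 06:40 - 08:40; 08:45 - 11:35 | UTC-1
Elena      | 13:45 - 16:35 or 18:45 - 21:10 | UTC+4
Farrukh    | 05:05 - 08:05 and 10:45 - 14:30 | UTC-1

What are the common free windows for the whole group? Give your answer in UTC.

11:45-12:35

Viktor in UTC: 07:40-09:40, 09:45-12:35 (add 1h to convert from UTC-1).
Elena in UTC: 09:45-12:35, 14:45-17:10 (subtract 4h to convert from UTC+4).
Farrukh in UTC: 06:05-09:05, 11:45-15:30 (add 1h to convert from UTC-1).
Viktor ∩ Elena: 09:45-12:35.
Viktor ∩ Elena ∩ Farrukh: 11:45-12:35.
So the common availability across everyone is 11:45-12:35.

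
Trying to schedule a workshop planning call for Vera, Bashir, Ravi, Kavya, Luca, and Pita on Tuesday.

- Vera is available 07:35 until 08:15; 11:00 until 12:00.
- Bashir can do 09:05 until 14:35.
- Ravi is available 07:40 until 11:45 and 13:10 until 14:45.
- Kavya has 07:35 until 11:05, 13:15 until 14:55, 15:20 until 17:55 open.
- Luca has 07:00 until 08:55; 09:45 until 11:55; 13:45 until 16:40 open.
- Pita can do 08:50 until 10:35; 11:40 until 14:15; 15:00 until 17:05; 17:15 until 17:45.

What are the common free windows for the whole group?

Vera ∩ Bashir: 11:00-12:00.
Vera ∩ Bashir ∩ Ravi: 11:00-11:45.
Vera ∩ Bashir ∩ Ravi ∩ Kavya: 11:00-11:05.
Vera ∩ Bashir ∩ Ravi ∩ Kavya ∩ Luca: 11:00-11:05.
Vera ∩ Bashir ∩ Ravi ∩ Kavya ∩ Luca ∩ Pita: ∅.
There is no time when everyone is free.

none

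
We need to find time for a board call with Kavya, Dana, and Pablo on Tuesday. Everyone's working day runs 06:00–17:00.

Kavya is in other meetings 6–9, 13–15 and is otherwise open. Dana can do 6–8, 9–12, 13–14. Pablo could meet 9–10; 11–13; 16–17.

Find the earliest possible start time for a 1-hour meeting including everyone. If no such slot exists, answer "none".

Kavya free: 09:00-13:00, 15:00-17:00 (invert busy blocks within the working day).
Dana free: 06:00-08:00, 09:00-12:00, 13:00-14:00.
Pablo free: 09:00-10:00, 11:00-13:00, 16:00-17:00.
Kavya ∩ Dana: 09:00-12:00.
Kavya ∩ Dana ∩ Pablo: 09:00-10:00, 11:00-12:00.
The first common window of at least 60 minutes is 09:00-10:00, so the earliest start is 09:00.

09:00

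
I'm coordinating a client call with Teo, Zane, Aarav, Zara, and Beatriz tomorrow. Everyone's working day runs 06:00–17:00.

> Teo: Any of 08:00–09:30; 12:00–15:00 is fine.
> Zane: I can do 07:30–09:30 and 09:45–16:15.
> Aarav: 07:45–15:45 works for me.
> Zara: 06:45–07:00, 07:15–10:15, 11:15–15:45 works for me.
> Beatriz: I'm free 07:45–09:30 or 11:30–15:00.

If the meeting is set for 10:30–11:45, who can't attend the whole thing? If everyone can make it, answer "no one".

Beatriz, Teo, Zara

Teo: not fully free for 10:30-11:45. Zane: free for 10:30-11:45. Aarav: free for 10:30-11:45. Zara: not fully free for 10:30-11:45. Beatriz: not fully free for 10:30-11:45.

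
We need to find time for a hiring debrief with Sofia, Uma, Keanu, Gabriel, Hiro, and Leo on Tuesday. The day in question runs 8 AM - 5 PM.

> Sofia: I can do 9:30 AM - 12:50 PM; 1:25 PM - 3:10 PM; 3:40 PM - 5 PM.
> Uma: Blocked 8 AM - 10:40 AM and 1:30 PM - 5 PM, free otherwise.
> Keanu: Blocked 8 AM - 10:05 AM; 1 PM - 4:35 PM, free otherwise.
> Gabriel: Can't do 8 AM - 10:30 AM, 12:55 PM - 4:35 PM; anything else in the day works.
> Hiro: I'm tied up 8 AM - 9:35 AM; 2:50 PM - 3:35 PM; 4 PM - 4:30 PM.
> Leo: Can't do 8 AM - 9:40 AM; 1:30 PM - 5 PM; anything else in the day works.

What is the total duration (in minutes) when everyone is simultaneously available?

130

Sofia free: 09:30-12:50, 13:25-15:10, 15:40-17:00.
Uma free: 10:40-13:30 (invert busy blocks within the working day).
Keanu free: 10:05-13:00, 16:35-17:00 (invert busy blocks within the working day).
Gabriel free: 10:30-12:55, 16:35-17:00 (invert busy blocks within the working day).
Hiro free: 09:35-14:50, 15:35-16:00, 16:30-17:00 (invert busy blocks within the working day).
Leo free: 09:40-13:30 (invert busy blocks within the working day).
Sofia ∩ Uma: 10:40-12:50, 13:25-13:30.
Sofia ∩ Uma ∩ Keanu: 10:40-12:50.
Sofia ∩ Uma ∩ Keanu ∩ Gabriel: 10:40-12:50.
Sofia ∩ Uma ∩ Keanu ∩ Gabriel ∩ Hiro: 10:40-12:50.
Sofia ∩ Uma ∩ Keanu ∩ Gabriel ∩ Hiro ∩ Leo: 10:40-12:50.
That's a single block of 130 minutes.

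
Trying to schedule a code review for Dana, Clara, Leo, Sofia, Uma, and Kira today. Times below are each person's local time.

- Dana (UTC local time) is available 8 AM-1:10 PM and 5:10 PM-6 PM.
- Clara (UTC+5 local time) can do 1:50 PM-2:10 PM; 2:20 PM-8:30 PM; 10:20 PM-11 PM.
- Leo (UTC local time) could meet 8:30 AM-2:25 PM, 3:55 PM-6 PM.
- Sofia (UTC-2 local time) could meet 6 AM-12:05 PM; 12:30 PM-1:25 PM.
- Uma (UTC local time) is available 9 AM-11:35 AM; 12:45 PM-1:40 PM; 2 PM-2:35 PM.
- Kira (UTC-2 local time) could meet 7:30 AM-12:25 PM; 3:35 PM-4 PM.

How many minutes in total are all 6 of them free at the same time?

Dana in UTC: 08:00-13:10, 17:10-18:00.
Clara in UTC: 08:50-09:10, 09:20-15:30, 17:20-18:00 (subtract 5h to convert from UTC+5).
Leo in UTC: 08:30-14:25, 15:55-18:00.
Sofia in UTC: 08:00-14:05, 14:30-15:25 (add 2h to convert from UTC-2).
Uma in UTC: 09:00-11:35, 12:45-13:40, 14:00-14:35.
Kira in UTC: 09:30-14:25, 17:35-18:00 (add 2h to convert from UTC-2).
Dana ∩ Clara: 08:50-09:10, 09:20-13:10, 17:20-18:00.
Dana ∩ Clara ∩ Leo: 08:50-09:10, 09:20-13:10, 17:20-18:00.
Dana ∩ Clara ∩ Leo ∩ Sofia: 08:50-09:10, 09:20-13:10.
Dana ∩ Clara ∩ Leo ∩ Sofia ∩ Uma: 09:00-09:10, 09:20-11:35, 12:45-13:10.
Dana ∩ Clara ∩ Leo ∩ Sofia ∩ Uma ∩ Kira: 09:30-11:35, 12:45-13:10.
So the common availability across everyone is 09:30-11:35, 12:45-13:10.
Summing the common windows: 125 + 25 = 150 minutes.

150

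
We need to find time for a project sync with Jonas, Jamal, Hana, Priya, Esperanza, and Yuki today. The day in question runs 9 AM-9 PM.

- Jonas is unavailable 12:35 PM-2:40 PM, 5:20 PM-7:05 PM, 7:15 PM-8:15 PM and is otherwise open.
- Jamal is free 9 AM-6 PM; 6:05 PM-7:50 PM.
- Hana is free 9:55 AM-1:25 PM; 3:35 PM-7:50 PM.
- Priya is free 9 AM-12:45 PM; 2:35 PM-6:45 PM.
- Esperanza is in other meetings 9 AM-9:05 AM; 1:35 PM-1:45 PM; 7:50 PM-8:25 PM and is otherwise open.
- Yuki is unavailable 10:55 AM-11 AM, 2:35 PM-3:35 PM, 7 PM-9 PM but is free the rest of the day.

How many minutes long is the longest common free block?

Jonas free: 09:00-12:35, 14:40-17:20, 19:05-19:15, 20:15-21:00 (invert busy blocks within the working day).
Jamal free: 09:00-18:00, 18:05-19:50.
Hana free: 09:55-13:25, 15:35-19:50.
Priya free: 09:00-12:45, 14:35-18:45.
Esperanza free: 09:05-13:35, 13:45-19:50, 20:25-21:00 (invert busy blocks within the working day).
Yuki free: 09:00-10:55, 11:00-14:35, 15:35-19:00 (invert busy blocks within the working day).
Jonas ∩ Jamal: 09:00-12:35, 14:40-17:20, 19:05-19:15.
Jonas ∩ Jamal ∩ Hana: 09:55-12:35, 15:35-17:20, 19:05-19:15.
Jonas ∩ Jamal ∩ Hana ∩ Priya: 09:55-12:35, 15:35-17:20.
Jonas ∩ Jamal ∩ Hana ∩ Priya ∩ Esperanza: 09:55-12:35, 15:35-17:20.
Jonas ∩ Jamal ∩ Hana ∩ Priya ∩ Esperanza ∩ Yuki: 09:55-10:55, 11:00-12:35, 15:35-17:20.
So the common availability across everyone is 09:55-10:55, 11:00-12:35, 15:35-17:20.
The longest is 15:35-17:20 at 105 minutes.

105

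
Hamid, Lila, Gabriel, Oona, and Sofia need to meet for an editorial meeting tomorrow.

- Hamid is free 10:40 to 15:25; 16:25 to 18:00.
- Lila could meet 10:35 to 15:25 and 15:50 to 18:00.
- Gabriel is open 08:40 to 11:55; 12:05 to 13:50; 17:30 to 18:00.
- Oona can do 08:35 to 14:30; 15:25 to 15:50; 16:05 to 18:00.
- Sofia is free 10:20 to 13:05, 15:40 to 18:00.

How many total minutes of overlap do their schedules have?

165

Hamid ∩ Lila: 10:40-15:25, 16:25-18:00.
Hamid ∩ Lila ∩ Gabriel: 10:40-11:55, 12:05-13:50, 17:30-18:00.
Hamid ∩ Lila ∩ Gabriel ∩ Oona: 10:40-11:55, 12:05-13:50, 17:30-18:00.
Hamid ∩ Lila ∩ Gabriel ∩ Oona ∩ Sofia: 10:40-11:55, 12:05-13:05, 17:30-18:00.
Those are the intersection windows.
Summing the common windows: 75 + 60 + 30 = 165 minutes.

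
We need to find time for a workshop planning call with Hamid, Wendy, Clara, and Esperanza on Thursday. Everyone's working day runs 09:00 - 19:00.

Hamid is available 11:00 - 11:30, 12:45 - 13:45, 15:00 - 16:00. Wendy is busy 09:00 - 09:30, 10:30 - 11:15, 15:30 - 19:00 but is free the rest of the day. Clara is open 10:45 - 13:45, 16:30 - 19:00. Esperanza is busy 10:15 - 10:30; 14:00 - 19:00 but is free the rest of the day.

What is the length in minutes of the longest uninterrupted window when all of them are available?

Hamid free: 11:00-11:30, 12:45-13:45, 15:00-16:00.
Wendy free: 09:30-10:30, 11:15-15:30 (invert busy blocks within the working day).
Clara free: 10:45-13:45, 16:30-19:00.
Esperanza free: 09:00-10:15, 10:30-14:00 (invert busy blocks within the working day).
Hamid ∩ Wendy: 11:15-11:30, 12:45-13:45, 15:00-15:30.
Hamid ∩ Wendy ∩ Clara: 11:15-11:30, 12:45-13:45.
Hamid ∩ Wendy ∩ Clara ∩ Esperanza: 11:15-11:30, 12:45-13:45.
The longest is 12:45-13:45 at 60 minutes.

60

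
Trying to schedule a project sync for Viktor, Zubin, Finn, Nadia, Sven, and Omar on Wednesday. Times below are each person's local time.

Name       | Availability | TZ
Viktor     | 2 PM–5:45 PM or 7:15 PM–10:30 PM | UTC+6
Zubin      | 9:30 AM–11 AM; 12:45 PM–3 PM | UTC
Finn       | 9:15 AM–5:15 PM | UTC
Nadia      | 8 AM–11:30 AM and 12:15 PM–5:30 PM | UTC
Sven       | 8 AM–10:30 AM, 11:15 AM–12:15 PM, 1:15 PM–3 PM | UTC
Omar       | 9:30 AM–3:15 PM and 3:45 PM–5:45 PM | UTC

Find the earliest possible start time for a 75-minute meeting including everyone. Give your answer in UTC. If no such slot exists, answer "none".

13:15

Viktor in UTC: 08:00-11:45, 13:15-16:30 (subtract 6h to convert from UTC+6).
Zubin in UTC: 09:30-11:00, 12:45-15:00.
Finn in UTC: 09:15-17:15.
Nadia in UTC: 08:00-11:30, 12:15-17:30.
Sven in UTC: 08:00-10:30, 11:15-12:15, 13:15-15:00.
Omar in UTC: 09:30-15:15, 15:45-17:45.
Viktor ∩ Zubin: 09:30-11:00, 13:15-15:00.
Viktor ∩ Zubin ∩ Finn: 09:30-11:00, 13:15-15:00.
Viktor ∩ Zubin ∩ Finn ∩ Nadia: 09:30-11:00, 13:15-15:00.
Viktor ∩ Zubin ∩ Finn ∩ Nadia ∩ Sven: 09:30-10:30, 13:15-15:00.
Viktor ∩ Zubin ∩ Finn ∩ Nadia ∩ Sven ∩ Omar: 09:30-10:30, 13:15-15:00.
The first common window of at least 75 minutes is 13:15-15:00, so the earliest start is 13:15.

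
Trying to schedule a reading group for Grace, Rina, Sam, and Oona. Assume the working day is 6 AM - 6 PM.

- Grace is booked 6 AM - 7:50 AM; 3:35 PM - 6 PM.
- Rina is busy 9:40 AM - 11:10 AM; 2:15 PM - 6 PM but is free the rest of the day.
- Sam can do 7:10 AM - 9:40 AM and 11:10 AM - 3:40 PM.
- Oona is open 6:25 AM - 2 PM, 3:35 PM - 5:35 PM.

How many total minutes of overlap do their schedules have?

280

Grace free: 07:50-15:35 (invert busy blocks within the working day).
Rina free: 06:00-09:40, 11:10-14:15 (invert busy blocks within the working day).
Sam free: 07:10-09:40, 11:10-15:40.
Oona free: 06:25-14:00, 15:35-17:35.
Grace ∩ Rina: 07:50-09:40, 11:10-14:15.
Grace ∩ Rina ∩ Sam: 07:50-09:40, 11:10-14:15.
Grace ∩ Rina ∩ Sam ∩ Oona: 07:50-09:40, 11:10-14:00.
Those are the intersection windows.
Summing the common windows: 110 + 170 = 280 minutes.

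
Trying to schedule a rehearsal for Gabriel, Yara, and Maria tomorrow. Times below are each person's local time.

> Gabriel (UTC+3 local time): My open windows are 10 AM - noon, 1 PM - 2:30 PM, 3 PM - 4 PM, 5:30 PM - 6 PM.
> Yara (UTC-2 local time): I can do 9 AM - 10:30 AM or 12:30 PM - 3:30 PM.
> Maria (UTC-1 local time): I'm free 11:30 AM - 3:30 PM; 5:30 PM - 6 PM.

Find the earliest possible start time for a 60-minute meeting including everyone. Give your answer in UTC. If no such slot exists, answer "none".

none

Gabriel in UTC: 07:00-09:00, 10:00-11:30, 12:00-13:00, 14:30-15:00 (subtract 3h to convert from UTC+3).
Yara in UTC: 11:00-12:30, 14:30-17:30 (add 2h to convert from UTC-2).
Maria in UTC: 12:30-16:30, 18:30-19:00 (add 1h to convert from UTC-1).
Gabriel ∩ Yara: 11:00-11:30, 12:00-12:30, 14:30-15:00.
Gabriel ∩ Yara ∩ Maria: 14:30-15:00.
No common window is at least 60 minutes long.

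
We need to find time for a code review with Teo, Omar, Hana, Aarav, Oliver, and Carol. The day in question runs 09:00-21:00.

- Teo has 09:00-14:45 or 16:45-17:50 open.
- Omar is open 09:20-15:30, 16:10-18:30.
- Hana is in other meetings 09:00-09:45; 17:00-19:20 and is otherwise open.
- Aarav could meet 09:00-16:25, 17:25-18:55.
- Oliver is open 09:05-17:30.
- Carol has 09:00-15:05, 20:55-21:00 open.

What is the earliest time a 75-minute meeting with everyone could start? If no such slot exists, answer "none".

Teo free: 09:00-14:45, 16:45-17:50.
Omar free: 09:20-15:30, 16:10-18:30.
Hana free: 09:45-17:00, 19:20-21:00 (invert busy blocks within the working day).
Aarav free: 09:00-16:25, 17:25-18:55.
Oliver free: 09:05-17:30.
Carol free: 09:00-15:05, 20:55-21:00.
Teo ∩ Omar: 09:20-14:45, 16:45-17:50.
Teo ∩ Omar ∩ Hana: 09:45-14:45, 16:45-17:00.
Teo ∩ Omar ∩ Hana ∩ Aarav: 09:45-14:45.
Teo ∩ Omar ∩ Hana ∩ Aarav ∩ Oliver: 09:45-14:45.
Teo ∩ Omar ∩ Hana ∩ Aarav ∩ Oliver ∩ Carol: 09:45-14:45.
So the common availability across everyone is 09:45-14:45.
The first common window of at least 75 minutes is 09:45-14:45, so the earliest start is 09:45.

09:45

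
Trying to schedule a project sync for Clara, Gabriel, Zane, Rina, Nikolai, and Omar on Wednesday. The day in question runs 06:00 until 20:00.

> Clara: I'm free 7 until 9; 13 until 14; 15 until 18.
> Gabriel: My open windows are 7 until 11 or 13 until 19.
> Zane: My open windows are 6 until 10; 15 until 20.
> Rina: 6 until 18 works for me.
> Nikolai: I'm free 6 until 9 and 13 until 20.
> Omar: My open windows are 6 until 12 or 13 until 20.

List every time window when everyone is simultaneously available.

Clara ∩ Gabriel: 07:00-09:00, 13:00-14:00, 15:00-18:00.
Clara ∩ Gabriel ∩ Zane: 07:00-09:00, 15:00-18:00.
Clara ∩ Gabriel ∩ Zane ∩ Rina: 07:00-09:00, 15:00-18:00.
Clara ∩ Gabriel ∩ Zane ∩ Rina ∩ Nikolai: 07:00-09:00, 15:00-18:00.
Clara ∩ Gabriel ∩ Zane ∩ Rina ∩ Nikolai ∩ Omar: 07:00-09:00, 15:00-18:00.
Those are the intersection windows.

07:00-09:00, 15:00-18:00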